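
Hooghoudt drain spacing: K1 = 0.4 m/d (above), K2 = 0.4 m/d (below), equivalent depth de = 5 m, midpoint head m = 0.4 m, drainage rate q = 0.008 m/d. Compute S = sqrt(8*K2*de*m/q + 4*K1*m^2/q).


S^2 = 8*K2*de*m/q + 4*K1*m^2/q
S^2 = 8*0.4*5*0.4/0.008 + 4*0.4*0.4^2/0.008
S = sqrt(832.0000)

28.8444 m


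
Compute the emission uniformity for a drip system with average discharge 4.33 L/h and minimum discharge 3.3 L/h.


EU = (q_min/q_avg)*100 = (3.3/4.33)*100 = 76.2125%

76.2125 %


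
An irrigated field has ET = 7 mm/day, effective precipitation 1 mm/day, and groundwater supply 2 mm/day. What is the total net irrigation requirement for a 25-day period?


Daily deficit = ET - Pe - GW = 7 - 1 - 2 = 4 mm/day
NIR = 4 * 25 = 100 mm

100.0000 mm


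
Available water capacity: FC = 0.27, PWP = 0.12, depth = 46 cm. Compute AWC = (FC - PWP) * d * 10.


AWC = (FC - PWP) * d * 10
AWC = (0.27 - 0.12) * 46 * 10
AWC = 0.1500 * 46 * 10

69.0000 mm


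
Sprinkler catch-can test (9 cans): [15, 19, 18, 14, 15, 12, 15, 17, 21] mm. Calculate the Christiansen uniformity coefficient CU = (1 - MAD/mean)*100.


mean = 16.222222 mm
MAD = 2.246914 mm
CU = (1 - 2.246914/16.222222)*100

86.1492 %


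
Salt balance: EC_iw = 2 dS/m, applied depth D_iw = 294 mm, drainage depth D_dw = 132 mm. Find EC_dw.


EC_dw = EC_iw * D_iw / D_dw
EC_dw = 2 * 294 / 132
EC_dw = 588 / 132

4.4545 dS/m


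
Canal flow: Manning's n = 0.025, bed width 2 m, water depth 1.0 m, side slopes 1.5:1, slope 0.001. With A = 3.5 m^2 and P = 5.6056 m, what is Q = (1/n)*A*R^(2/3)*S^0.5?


R = A/P = 3.5/5.6056 = 0.624376
Q = (1/0.025) * 3.5 * 0.624376^(2/3) * 0.001^0.5

3.2341 m^3/s


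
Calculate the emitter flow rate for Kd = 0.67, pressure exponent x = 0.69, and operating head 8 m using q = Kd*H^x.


q = Kd * H^x = 0.67 * 8^0.69 = 0.67 * 4.198867

2.8132 L/h


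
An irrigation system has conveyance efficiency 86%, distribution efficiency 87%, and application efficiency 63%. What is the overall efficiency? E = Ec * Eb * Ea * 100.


Ec = 0.86, Eb = 0.87, Ea = 0.63
E = 0.86 * 0.87 * 0.63 * 100 = 47.1366%

47.1366 %


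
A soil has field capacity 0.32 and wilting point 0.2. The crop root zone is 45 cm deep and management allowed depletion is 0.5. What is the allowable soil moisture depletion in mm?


SMD = (FC - PWP) * d * MAD * 10
SMD = (0.32 - 0.2) * 45 * 0.5 * 10
SMD = 0.1200 * 45 * 0.5 * 10

27.0000 mm


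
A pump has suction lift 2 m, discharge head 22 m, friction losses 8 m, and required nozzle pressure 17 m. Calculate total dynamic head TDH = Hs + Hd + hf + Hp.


TDH = Hs + Hd + hf + Hp = 2 + 22 + 8 + 17 = 49

49 m


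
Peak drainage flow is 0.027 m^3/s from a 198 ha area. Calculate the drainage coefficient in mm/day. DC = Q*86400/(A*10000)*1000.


DC = Q * 86400 / (A * 10000) * 1000
DC = 0.027 * 86400 / (198 * 10000) * 1000
DC = 2332800.0000 / 1980000

1.1782 mm/day


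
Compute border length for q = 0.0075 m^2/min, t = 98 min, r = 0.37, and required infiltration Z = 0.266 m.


L = q*t/((1+r)*Z)
L = 0.0075*98/((1+0.37)*0.266)
L = 0.735/0.36442

2.0169 m


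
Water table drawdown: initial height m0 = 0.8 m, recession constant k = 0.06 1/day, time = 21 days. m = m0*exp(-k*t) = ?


m = m0 * exp(-k*t)
m = 0.8 * exp(-0.06 * 21)
m = 0.8 * exp(-1.2600)

0.2269 m


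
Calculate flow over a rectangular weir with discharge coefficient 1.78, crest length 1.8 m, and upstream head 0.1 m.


Q = C * L * H^(3/2) = 1.78 * 1.8 * 0.1^1.5 = 1.78 * 1.8 * 0.031623

0.1013 m^3/s


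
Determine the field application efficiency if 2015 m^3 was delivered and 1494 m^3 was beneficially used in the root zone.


Ea = V_root / V_field * 100 = 1494 / 2015 * 100 = 74.1439%

74.1439 %


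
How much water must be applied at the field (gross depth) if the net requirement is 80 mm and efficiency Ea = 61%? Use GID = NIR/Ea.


Ea = 61% = 0.61
GID = NIR / Ea = 80 / 0.61 = 131.1475 mm

131.1475 mm


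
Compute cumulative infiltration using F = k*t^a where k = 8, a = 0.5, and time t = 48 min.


F = k * t^a = 8 * 48^0.5
F = 8 * 6.928203

55.4256 mm


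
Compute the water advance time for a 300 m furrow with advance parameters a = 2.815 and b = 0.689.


t = (L/a)^(1/b)
t = (300/2.815)^(1/0.689)
t = 106.571936^(1/0.689)

876.7542 min


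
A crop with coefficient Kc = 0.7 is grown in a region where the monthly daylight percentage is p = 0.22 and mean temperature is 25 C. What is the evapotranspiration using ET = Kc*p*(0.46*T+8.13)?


ET = Kc * p * (0.46*T + 8.13)
ET = 0.7 * 0.22 * (0.46*25 + 8.13)
ET = 0.7 * 0.22 * 19.6300

3.0230 mm/day


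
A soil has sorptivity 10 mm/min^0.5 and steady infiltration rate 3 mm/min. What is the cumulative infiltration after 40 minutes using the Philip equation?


F = S*sqrt(t) + A*t
F = 10*sqrt(40) + 3*40
F = 10*6.324555 + 120

183.2456 mm


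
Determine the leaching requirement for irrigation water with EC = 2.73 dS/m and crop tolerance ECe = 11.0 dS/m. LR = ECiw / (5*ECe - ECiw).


LR = ECiw / (5*ECe - ECiw)
LR = 2.73 / (5*11.0 - 2.73)
LR = 2.73 / 52.2700

0.0522


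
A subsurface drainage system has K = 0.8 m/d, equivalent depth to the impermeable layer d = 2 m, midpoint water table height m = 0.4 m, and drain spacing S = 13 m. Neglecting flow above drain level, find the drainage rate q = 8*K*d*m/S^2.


q = 8*K*d*m/S^2
q = 8*0.8*2*0.4/13^2
q = 5.1200 / 169

0.0303 m/d


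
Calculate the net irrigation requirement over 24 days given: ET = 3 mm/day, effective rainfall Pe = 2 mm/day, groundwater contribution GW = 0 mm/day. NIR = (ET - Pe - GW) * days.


Daily deficit = ET - Pe - GW = 3 - 2 - 0 = 1 mm/day
NIR = 1 * 24 = 24 mm

24.0000 mm


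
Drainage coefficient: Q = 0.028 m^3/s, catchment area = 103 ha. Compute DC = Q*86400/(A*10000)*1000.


DC = Q * 86400 / (A * 10000) * 1000
DC = 0.028 * 86400 / (103 * 10000) * 1000
DC = 2419200.0000 / 1030000

2.3487 mm/day


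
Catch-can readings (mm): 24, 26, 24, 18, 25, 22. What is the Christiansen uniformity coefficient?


mean = 23.166667 mm
MAD = 2.111111 mm
CU = (1 - 2.111111/23.166667)*100

90.8873 %


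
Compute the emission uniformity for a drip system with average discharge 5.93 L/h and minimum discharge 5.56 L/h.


EU = (q_min/q_avg)*100 = (5.56/5.93)*100 = 93.7605%

93.7605 %


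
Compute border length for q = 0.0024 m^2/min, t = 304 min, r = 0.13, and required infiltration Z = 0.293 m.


L = q*t/((1+r)*Z)
L = 0.0024*304/((1+0.13)*0.293)
L = 0.7296/0.33109

2.2036 m


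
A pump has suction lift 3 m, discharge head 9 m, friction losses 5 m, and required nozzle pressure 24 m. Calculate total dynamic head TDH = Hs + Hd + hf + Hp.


TDH = Hs + Hd + hf + Hp = 3 + 9 + 5 + 24 = 41

41 m


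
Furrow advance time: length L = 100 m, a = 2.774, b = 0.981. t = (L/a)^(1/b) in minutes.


t = (L/a)^(1/b)
t = (100/2.774)^(1/0.981)
t = 36.049027^(1/0.981)

38.6409 min


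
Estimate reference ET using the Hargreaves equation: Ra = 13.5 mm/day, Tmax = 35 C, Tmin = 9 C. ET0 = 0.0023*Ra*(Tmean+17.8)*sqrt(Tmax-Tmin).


Tmean = (Tmax + Tmin)/2 = (35 + 9)/2 = 22.0
ET0 = 0.0023 * 13.5 * (22.0 + 17.8) * sqrt(35 - 9)
ET0 = 0.0023 * 13.5 * 39.8 * 5.099020

6.3013 mm/day


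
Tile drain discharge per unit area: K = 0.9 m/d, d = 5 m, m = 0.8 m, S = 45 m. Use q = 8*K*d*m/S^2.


q = 8*K*d*m/S^2
q = 8*0.9*5*0.8/45^2
q = 28.8000 / 2025

0.0142 m/d


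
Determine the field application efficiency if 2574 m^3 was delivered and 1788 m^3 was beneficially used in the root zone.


Ea = V_root / V_field * 100 = 1788 / 2574 * 100 = 69.4639%

69.4639 %


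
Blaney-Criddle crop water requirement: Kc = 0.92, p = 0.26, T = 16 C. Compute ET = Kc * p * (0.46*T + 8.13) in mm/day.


ET = Kc * p * (0.46*T + 8.13)
ET = 0.92 * 0.26 * (0.46*16 + 8.13)
ET = 0.92 * 0.26 * 15.4900

3.7052 mm/day


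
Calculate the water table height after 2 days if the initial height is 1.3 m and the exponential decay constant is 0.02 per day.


m = m0 * exp(-k*t)
m = 1.3 * exp(-0.02 * 2)
m = 1.3 * exp(-0.0400)

1.2490 m


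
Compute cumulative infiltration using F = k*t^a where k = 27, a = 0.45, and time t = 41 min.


F = k * t^a = 27 * 41^0.45
F = 27 * 5.318054

143.5875 mm


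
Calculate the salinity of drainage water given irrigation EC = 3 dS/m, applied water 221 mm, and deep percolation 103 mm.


EC_dw = EC_iw * D_iw / D_dw
EC_dw = 3 * 221 / 103
EC_dw = 663 / 103

6.4369 dS/m


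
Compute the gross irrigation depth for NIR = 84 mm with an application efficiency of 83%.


Ea = 83% = 0.83
GID = NIR / Ea = 84 / 0.83 = 101.2048 mm

101.2048 mm


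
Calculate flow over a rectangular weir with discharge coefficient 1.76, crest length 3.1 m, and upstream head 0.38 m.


Q = C * L * H^(3/2) = 1.76 * 3.1 * 0.38^1.5 = 1.76 * 3.1 * 0.234248

1.2781 m^3/s


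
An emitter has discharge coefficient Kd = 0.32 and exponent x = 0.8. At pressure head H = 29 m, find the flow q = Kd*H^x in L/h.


q = Kd * H^x = 0.32 * 29^0.8 = 0.32 * 14.788305

4.7323 L/h


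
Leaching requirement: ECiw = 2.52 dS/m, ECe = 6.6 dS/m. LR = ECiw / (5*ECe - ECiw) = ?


LR = ECiw / (5*ECe - ECiw)
LR = 2.52 / (5*6.6 - 2.52)
LR = 2.52 / 30.4800

0.0827


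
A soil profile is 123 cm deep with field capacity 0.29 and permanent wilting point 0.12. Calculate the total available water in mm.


AWC = (FC - PWP) * d * 10
AWC = (0.29 - 0.12) * 123 * 10
AWC = 0.1700 * 123 * 10

209.1000 mm


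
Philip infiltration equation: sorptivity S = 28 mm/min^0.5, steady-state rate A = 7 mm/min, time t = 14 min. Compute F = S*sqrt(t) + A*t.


F = S*sqrt(t) + A*t
F = 28*sqrt(14) + 7*14
F = 28*3.741657 + 98

202.7664 mm


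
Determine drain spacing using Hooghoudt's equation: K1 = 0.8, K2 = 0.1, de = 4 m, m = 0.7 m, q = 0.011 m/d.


S^2 = 8*K2*de*m/q + 4*K1*m^2/q
S^2 = 8*0.1*4*0.7/0.011 + 4*0.8*0.7^2/0.011
S = sqrt(346.1818)

18.6060 m


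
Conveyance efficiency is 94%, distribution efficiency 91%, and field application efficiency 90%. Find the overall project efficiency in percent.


Ec = 0.94, Eb = 0.91, Ea = 0.9
E = 0.94 * 0.91 * 0.9 * 100 = 76.9860%

76.9860 %


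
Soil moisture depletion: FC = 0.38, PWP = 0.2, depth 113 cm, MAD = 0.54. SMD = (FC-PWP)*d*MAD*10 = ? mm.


SMD = (FC - PWP) * d * MAD * 10
SMD = (0.38 - 0.2) * 113 * 0.54 * 10
SMD = 0.1800 * 113 * 0.54 * 10

109.8360 mm


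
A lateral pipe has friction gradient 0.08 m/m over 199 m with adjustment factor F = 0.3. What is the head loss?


hf = J * L * F = 0.08 * 199 * 0.3 = 4.7760 m

4.7760 m


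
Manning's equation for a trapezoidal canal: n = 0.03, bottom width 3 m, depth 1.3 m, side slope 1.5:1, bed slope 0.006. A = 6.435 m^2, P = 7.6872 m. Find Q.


R = A/P = 6.435/7.6872 = 0.837106
Q = (1/0.03) * 6.435 * 0.837106^(2/3) * 0.006^0.5

14.7579 m^3/s


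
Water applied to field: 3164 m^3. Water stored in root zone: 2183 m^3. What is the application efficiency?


Ea = V_root / V_field * 100 = 2183 / 3164 * 100 = 68.9949%

68.9949 %


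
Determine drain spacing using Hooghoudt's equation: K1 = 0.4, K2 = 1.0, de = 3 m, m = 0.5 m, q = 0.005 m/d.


S^2 = 8*K2*de*m/q + 4*K1*m^2/q
S^2 = 8*1.0*3*0.5/0.005 + 4*0.4*0.5^2/0.005
S = sqrt(2480.0000)

49.7996 m


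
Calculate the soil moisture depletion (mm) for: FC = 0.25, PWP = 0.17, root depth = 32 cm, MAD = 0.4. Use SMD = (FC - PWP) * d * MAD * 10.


SMD = (FC - PWP) * d * MAD * 10
SMD = (0.25 - 0.17) * 32 * 0.4 * 10
SMD = 0.0800 * 32 * 0.4 * 10

10.2400 mm


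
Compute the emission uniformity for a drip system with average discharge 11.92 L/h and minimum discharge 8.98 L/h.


EU = (q_min/q_avg)*100 = (8.98/11.92)*100 = 75.3356%

75.3356 %


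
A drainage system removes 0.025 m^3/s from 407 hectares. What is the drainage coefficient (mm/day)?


DC = Q * 86400 / (A * 10000) * 1000
DC = 0.025 * 86400 / (407 * 10000) * 1000
DC = 2160000.0000 / 4070000

0.5307 mm/day


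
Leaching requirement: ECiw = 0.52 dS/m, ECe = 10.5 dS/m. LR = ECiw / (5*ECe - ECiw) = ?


LR = ECiw / (5*ECe - ECiw)
LR = 0.52 / (5*10.5 - 0.52)
LR = 0.52 / 51.9800

0.0100


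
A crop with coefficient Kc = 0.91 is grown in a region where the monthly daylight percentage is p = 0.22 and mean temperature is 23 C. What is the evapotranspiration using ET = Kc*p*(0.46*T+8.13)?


ET = Kc * p * (0.46*T + 8.13)
ET = 0.91 * 0.22 * (0.46*23 + 8.13)
ET = 0.91 * 0.22 * 18.7100

3.7457 mm/day


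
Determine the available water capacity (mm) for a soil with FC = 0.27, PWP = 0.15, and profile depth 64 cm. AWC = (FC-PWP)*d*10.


AWC = (FC - PWP) * d * 10
AWC = (0.27 - 0.15) * 64 * 10
AWC = 0.1200 * 64 * 10

76.8000 mm


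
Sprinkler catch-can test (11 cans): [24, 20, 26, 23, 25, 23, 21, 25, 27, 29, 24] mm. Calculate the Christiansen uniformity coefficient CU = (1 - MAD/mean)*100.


mean = 24.272727 mm
MAD = 1.933884 mm
CU = (1 - 1.933884/24.272727)*100

92.0327 %


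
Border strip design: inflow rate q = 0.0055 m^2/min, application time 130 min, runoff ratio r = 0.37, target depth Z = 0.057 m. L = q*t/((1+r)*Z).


L = q*t/((1+r)*Z)
L = 0.0055*130/((1+0.37)*0.057)
L = 0.715/0.07809

9.1561 m


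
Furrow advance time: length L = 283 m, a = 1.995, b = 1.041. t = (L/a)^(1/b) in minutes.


t = (L/a)^(1/b)
t = (283/1.995)^(1/1.041)
t = 141.854637^(1/1.041)

116.7059 min


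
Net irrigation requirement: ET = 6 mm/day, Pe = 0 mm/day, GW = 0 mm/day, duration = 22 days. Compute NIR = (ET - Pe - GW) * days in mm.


Daily deficit = ET - Pe - GW = 6 - 0 - 0 = 6 mm/day
NIR = 6 * 22 = 132 mm

132.0000 mm


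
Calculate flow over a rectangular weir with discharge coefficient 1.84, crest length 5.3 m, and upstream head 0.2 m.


Q = C * L * H^(3/2) = 1.84 * 5.3 * 0.2^1.5 = 1.84 * 5.3 * 0.089443

0.8722 m^3/s


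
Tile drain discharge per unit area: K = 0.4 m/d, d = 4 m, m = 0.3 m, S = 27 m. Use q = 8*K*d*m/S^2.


q = 8*K*d*m/S^2
q = 8*0.4*4*0.3/27^2
q = 3.8400 / 729

0.0053 m/d


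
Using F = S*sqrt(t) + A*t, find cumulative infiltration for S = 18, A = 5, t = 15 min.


F = S*sqrt(t) + A*t
F = 18*sqrt(15) + 5*15
F = 18*3.872983 + 75

144.7137 mm


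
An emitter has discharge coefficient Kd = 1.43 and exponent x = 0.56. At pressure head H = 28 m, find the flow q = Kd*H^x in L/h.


q = Kd * H^x = 1.43 * 28^0.56 = 1.43 * 6.462618

9.2415 L/h


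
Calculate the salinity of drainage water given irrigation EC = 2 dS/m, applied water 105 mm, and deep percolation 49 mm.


EC_dw = EC_iw * D_iw / D_dw
EC_dw = 2 * 105 / 49
EC_dw = 210 / 49

4.2857 dS/m


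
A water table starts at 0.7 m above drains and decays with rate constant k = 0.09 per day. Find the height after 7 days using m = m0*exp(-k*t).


m = m0 * exp(-k*t)
m = 0.7 * exp(-0.09 * 7)
m = 0.7 * exp(-0.6300)

0.3728 m


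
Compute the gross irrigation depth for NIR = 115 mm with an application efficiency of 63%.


Ea = 63% = 0.63
GID = NIR / Ea = 115 / 0.63 = 182.5397 mm

182.5397 mm


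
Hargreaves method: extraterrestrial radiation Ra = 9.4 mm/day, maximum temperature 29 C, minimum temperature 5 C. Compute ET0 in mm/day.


Tmean = (Tmax + Tmin)/2 = (29 + 5)/2 = 17.0
ET0 = 0.0023 * 9.4 * (17.0 + 17.8) * sqrt(29 - 5)
ET0 = 0.0023 * 9.4 * 34.8 * 4.898979

3.6859 mm/day


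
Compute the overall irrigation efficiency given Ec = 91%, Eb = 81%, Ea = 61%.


Ec = 0.91, Eb = 0.81, Ea = 0.61
E = 0.91 * 0.81 * 0.61 * 100 = 44.9631%

44.9631 %


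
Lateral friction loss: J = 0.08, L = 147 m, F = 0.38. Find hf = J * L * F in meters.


hf = J * L * F = 0.08 * 147 * 0.38 = 4.4688 m

4.4688 m


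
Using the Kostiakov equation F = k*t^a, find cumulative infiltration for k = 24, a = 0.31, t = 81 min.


F = k * t^a = 24 * 81^0.31
F = 24 * 3.905084

93.7220 mm


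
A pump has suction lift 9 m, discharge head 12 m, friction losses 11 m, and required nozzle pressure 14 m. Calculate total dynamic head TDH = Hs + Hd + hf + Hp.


TDH = Hs + Hd + hf + Hp = 9 + 12 + 11 + 14 = 46

46 m


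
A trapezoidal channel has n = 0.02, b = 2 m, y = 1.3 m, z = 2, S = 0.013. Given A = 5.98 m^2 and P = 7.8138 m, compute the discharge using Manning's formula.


R = A/P = 5.98/7.8138 = 0.765313
Q = (1/0.02) * 5.98 * 0.765313^(2/3) * 0.013^0.5

28.5235 m^3/s


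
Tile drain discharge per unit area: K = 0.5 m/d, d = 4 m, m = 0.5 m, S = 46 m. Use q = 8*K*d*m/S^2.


q = 8*K*d*m/S^2
q = 8*0.5*4*0.5/46^2
q = 8.0000 / 2116

0.0038 m/d


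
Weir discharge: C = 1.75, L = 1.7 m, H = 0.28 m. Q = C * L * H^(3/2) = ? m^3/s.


Q = C * L * H^(3/2) = 1.75 * 1.7 * 0.28^1.5 = 1.75 * 1.7 * 0.148162

0.4408 m^3/s


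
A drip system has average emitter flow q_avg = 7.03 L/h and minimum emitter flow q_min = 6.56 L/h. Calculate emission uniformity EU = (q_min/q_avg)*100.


EU = (q_min/q_avg)*100 = (6.56/7.03)*100 = 93.3144%

93.3144 %


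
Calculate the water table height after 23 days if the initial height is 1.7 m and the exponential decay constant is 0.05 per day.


m = m0 * exp(-k*t)
m = 1.7 * exp(-0.05 * 23)
m = 1.7 * exp(-1.1500)

0.5383 m


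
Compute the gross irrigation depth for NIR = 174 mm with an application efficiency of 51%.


Ea = 51% = 0.51
GID = NIR / Ea = 174 / 0.51 = 341.1765 mm

341.1765 mm


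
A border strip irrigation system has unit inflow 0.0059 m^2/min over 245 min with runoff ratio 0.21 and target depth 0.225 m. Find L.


L = q*t/((1+r)*Z)
L = 0.0059*245/((1+0.21)*0.225)
L = 1.4455/0.27225

5.3095 m


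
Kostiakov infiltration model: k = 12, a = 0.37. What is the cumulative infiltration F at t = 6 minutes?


F = k * t^a = 12 * 6^0.37
F = 12 * 1.940510

23.2861 mm


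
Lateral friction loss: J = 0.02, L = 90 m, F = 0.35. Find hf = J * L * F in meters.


hf = J * L * F = 0.02 * 90 * 0.35 = 0.6300 m

0.6300 m


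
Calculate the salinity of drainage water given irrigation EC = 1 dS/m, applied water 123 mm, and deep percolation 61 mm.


EC_dw = EC_iw * D_iw / D_dw
EC_dw = 1 * 123 / 61
EC_dw = 123 / 61

2.0164 dS/m


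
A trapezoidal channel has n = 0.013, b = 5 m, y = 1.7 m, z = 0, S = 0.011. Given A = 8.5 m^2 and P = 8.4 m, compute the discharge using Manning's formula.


R = A/P = 8.5/8.4 = 1.011905
Q = (1/0.013) * 8.5 * 1.011905^(2/3) * 0.011^0.5

69.1192 m^3/s


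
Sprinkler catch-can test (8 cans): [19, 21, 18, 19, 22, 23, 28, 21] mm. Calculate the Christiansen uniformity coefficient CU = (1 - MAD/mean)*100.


mean = 21.375000 mm
MAD = 2.218750 mm
CU = (1 - 2.218750/21.375000)*100

89.6199 %


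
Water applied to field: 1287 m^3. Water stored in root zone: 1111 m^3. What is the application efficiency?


Ea = V_root / V_field * 100 = 1111 / 1287 * 100 = 86.3248%

86.3248 %


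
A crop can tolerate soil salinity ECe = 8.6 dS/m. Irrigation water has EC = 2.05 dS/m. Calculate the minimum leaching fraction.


LR = ECiw / (5*ECe - ECiw)
LR = 2.05 / (5*8.6 - 2.05)
LR = 2.05 / 40.9500

0.0501


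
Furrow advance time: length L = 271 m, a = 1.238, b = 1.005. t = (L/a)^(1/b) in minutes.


t = (L/a)^(1/b)
t = (271/1.238)^(1/1.005)
t = 218.901454^(1/1.005)

213.1109 min


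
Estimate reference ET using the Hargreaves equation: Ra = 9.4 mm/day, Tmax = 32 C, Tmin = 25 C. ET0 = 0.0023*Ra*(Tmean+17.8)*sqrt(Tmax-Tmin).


Tmean = (Tmax + Tmin)/2 = (32 + 25)/2 = 28.5
ET0 = 0.0023 * 9.4 * (28.5 + 17.8) * sqrt(32 - 25)
ET0 = 0.0023 * 9.4 * 46.3 * 2.645751

2.6484 mm/day


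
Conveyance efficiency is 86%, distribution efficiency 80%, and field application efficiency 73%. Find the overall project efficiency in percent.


Ec = 0.86, Eb = 0.8, Ea = 0.73
E = 0.86 * 0.8 * 0.73 * 100 = 50.2240%

50.2240 %


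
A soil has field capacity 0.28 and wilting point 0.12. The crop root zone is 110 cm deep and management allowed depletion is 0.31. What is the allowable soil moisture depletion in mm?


SMD = (FC - PWP) * d * MAD * 10
SMD = (0.28 - 0.12) * 110 * 0.31 * 10
SMD = 0.1600 * 110 * 0.31 * 10

54.5600 mm


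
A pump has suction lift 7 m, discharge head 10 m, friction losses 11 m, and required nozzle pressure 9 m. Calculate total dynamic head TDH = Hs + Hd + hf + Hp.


TDH = Hs + Hd + hf + Hp = 7 + 10 + 11 + 9 = 37

37 m


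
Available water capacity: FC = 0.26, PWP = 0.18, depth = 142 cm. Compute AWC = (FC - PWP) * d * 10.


AWC = (FC - PWP) * d * 10
AWC = (0.26 - 0.18) * 142 * 10
AWC = 0.0800 * 142 * 10

113.6000 mm


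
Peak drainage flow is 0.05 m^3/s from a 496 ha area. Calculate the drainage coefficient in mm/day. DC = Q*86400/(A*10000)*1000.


DC = Q * 86400 / (A * 10000) * 1000
DC = 0.05 * 86400 / (496 * 10000) * 1000
DC = 4320000.0000 / 4960000

0.8710 mm/day


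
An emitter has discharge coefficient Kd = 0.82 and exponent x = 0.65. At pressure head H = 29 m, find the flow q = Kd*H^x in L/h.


q = Kd * H^x = 0.82 * 29^0.65 = 0.82 * 8.923982

7.3177 L/h


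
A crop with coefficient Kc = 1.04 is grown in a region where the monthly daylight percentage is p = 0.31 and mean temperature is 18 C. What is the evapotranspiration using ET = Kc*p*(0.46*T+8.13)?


ET = Kc * p * (0.46*T + 8.13)
ET = 1.04 * 0.31 * (0.46*18 + 8.13)
ET = 1.04 * 0.31 * 16.4100

5.2906 mm/day


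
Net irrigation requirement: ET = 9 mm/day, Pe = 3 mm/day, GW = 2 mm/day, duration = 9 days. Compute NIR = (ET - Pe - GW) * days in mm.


Daily deficit = ET - Pe - GW = 9 - 3 - 2 = 4 mm/day
NIR = 4 * 9 = 36 mm

36.0000 mm


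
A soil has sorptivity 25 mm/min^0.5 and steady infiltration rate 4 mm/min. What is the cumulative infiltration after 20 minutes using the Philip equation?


F = S*sqrt(t) + A*t
F = 25*sqrt(20) + 4*20
F = 25*4.472136 + 80

191.8034 mm


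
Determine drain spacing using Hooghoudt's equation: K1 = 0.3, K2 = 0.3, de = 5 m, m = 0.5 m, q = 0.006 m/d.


S^2 = 8*K2*de*m/q + 4*K1*m^2/q
S^2 = 8*0.3*5*0.5/0.006 + 4*0.3*0.5^2/0.006
S = sqrt(1050.0000)

32.4037 m


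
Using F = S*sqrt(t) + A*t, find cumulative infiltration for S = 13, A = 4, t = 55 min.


F = S*sqrt(t) + A*t
F = 13*sqrt(55) + 4*55
F = 13*7.416198 + 220

316.4106 mm


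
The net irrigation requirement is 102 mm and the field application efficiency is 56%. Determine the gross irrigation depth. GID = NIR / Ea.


Ea = 56% = 0.56
GID = NIR / Ea = 102 / 0.56 = 182.1429 mm

182.1429 mm


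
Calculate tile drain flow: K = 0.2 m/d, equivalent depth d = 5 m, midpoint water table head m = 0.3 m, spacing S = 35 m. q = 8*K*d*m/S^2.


q = 8*K*d*m/S^2
q = 8*0.2*5*0.3/35^2
q = 2.4000 / 1225

0.0020 m/d


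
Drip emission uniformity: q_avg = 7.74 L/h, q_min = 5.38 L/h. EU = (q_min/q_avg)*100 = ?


EU = (q_min/q_avg)*100 = (5.38/7.74)*100 = 69.5090%

69.5090 %


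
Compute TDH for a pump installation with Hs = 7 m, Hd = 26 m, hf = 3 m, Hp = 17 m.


TDH = Hs + Hd + hf + Hp = 7 + 26 + 3 + 17 = 53

53 m


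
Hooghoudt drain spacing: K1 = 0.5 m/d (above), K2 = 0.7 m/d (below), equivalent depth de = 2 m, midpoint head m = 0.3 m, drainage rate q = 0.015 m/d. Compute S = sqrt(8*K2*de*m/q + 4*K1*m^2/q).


S^2 = 8*K2*de*m/q + 4*K1*m^2/q
S^2 = 8*0.7*2*0.3/0.015 + 4*0.5*0.3^2/0.015
S = sqrt(236.0000)

15.3623 m


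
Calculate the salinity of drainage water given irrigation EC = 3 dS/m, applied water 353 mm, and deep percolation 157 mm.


EC_dw = EC_iw * D_iw / D_dw
EC_dw = 3 * 353 / 157
EC_dw = 1059 / 157

6.7452 dS/m


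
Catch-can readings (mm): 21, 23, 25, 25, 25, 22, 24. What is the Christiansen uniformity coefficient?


mean = 23.571429 mm
MAD = 1.346939 mm
CU = (1 - 1.346939/23.571429)*100

94.2857 %


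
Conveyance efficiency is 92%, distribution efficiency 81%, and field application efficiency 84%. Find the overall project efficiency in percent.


Ec = 0.92, Eb = 0.81, Ea = 0.84
E = 0.92 * 0.81 * 0.84 * 100 = 62.5968%

62.5968 %


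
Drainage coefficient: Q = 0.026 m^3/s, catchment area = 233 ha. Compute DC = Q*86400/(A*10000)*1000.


DC = Q * 86400 / (A * 10000) * 1000
DC = 0.026 * 86400 / (233 * 10000) * 1000
DC = 2246400.0000 / 2330000

0.9641 mm/day


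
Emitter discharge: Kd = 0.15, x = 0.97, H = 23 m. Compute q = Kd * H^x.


q = Kd * H^x = 0.15 * 23^0.97 = 0.15 * 20.935146

3.1403 L/h


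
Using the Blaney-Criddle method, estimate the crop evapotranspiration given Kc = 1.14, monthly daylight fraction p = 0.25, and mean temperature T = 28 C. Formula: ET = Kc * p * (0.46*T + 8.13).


ET = Kc * p * (0.46*T + 8.13)
ET = 1.14 * 0.25 * (0.46*28 + 8.13)
ET = 1.14 * 0.25 * 21.0100

5.9878 mm/day


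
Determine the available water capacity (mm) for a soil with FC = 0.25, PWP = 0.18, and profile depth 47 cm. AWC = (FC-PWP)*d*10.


AWC = (FC - PWP) * d * 10
AWC = (0.25 - 0.18) * 47 * 10
AWC = 0.0700 * 47 * 10

32.9000 mm


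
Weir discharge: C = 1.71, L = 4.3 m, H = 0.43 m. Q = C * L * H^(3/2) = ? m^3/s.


Q = C * L * H^(3/2) = 1.71 * 4.3 * 0.43^1.5 = 1.71 * 4.3 * 0.281970

2.0733 m^3/s


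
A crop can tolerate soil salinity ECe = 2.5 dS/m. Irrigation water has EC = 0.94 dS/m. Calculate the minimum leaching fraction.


LR = ECiw / (5*ECe - ECiw)
LR = 0.94 / (5*2.5 - 0.94)
LR = 0.94 / 11.5600

0.0813


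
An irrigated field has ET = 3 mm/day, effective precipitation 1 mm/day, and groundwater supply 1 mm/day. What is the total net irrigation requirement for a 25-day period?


Daily deficit = ET - Pe - GW = 3 - 1 - 1 = 1 mm/day
NIR = 1 * 25 = 25 mm

25.0000 mm


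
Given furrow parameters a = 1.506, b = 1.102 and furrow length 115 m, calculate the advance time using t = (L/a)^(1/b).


t = (L/a)^(1/b)
t = (115/1.506)^(1/1.102)
t = 76.361222^(1/1.102)

51.1206 min


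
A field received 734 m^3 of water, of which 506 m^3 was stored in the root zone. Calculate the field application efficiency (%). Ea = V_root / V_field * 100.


Ea = V_root / V_field * 100 = 506 / 734 * 100 = 68.9373%

68.9373 %


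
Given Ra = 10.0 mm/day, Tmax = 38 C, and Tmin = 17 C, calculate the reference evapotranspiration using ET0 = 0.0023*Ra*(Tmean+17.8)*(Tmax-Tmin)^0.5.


Tmean = (Tmax + Tmin)/2 = (38 + 17)/2 = 27.5
ET0 = 0.0023 * 10.0 * (27.5 + 17.8) * sqrt(38 - 17)
ET0 = 0.0023 * 10.0 * 45.3 * 4.582576

4.7746 mm/day


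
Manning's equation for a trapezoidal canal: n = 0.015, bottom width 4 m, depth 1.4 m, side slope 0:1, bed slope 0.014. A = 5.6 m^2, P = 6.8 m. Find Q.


R = A/P = 5.6/6.8 = 0.823529
Q = (1/0.015) * 5.6 * 0.823529^(2/3) * 0.014^0.5

38.8103 m^3/s


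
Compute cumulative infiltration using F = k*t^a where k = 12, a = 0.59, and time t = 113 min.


F = k * t^a = 12 * 113^0.59
F = 12 * 16.267330

195.2080 mm


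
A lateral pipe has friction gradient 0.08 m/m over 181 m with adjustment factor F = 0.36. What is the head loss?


hf = J * L * F = 0.08 * 181 * 0.36 = 5.2128 m

5.2128 m


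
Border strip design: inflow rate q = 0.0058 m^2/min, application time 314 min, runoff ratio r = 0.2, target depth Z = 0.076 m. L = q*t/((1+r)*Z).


L = q*t/((1+r)*Z)
L = 0.0058*314/((1+0.2)*0.076)
L = 1.8212/0.0912

19.9693 m


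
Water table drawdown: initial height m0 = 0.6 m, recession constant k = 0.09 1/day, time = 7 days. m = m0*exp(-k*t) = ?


m = m0 * exp(-k*t)
m = 0.6 * exp(-0.09 * 7)
m = 0.6 * exp(-0.6300)

0.3196 m


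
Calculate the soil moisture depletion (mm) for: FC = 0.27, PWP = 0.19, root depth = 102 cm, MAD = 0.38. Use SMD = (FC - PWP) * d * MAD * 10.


SMD = (FC - PWP) * d * MAD * 10
SMD = (0.27 - 0.19) * 102 * 0.38 * 10
SMD = 0.0800 * 102 * 0.38 * 10

31.0080 mm


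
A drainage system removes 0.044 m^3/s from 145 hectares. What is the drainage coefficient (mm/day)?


DC = Q * 86400 / (A * 10000) * 1000
DC = 0.044 * 86400 / (145 * 10000) * 1000
DC = 3801600.0000 / 1450000

2.6218 mm/day


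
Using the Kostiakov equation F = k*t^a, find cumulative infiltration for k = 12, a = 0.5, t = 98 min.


F = k * t^a = 12 * 98^0.5
F = 12 * 9.899495

118.7939 mm


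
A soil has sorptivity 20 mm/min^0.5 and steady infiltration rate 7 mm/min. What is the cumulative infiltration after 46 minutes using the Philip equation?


F = S*sqrt(t) + A*t
F = 20*sqrt(46) + 7*46
F = 20*6.782330 + 322

457.6466 mm


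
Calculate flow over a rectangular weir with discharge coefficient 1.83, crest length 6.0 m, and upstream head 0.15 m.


Q = C * L * H^(3/2) = 1.83 * 6.0 * 0.15^1.5 = 1.83 * 6.0 * 0.058095

0.6379 m^3/s


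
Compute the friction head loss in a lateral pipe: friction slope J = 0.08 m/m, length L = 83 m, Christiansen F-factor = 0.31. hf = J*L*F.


hf = J * L * F = 0.08 * 83 * 0.31 = 2.0584 m

2.0584 m


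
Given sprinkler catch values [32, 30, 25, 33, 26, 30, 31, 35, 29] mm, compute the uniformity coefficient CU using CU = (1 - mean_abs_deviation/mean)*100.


mean = 30.111111 mm
MAD = 2.345679 mm
CU = (1 - 2.345679/30.111111)*100

92.2099 %


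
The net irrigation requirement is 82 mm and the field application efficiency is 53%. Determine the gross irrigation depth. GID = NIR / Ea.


Ea = 53% = 0.53
GID = NIR / Ea = 82 / 0.53 = 154.7170 mm

154.7170 mm


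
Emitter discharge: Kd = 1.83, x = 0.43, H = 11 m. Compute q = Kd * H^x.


q = Kd * H^x = 1.83 * 11^0.43 = 1.83 * 2.804135

5.1316 L/h


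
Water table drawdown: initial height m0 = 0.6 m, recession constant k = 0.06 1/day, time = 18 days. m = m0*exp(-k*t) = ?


m = m0 * exp(-k*t)
m = 0.6 * exp(-0.06 * 18)
m = 0.6 * exp(-1.0800)

0.2038 m


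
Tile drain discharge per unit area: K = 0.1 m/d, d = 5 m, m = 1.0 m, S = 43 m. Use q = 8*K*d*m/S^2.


q = 8*K*d*m/S^2
q = 8*0.1*5*1.0/43^2
q = 4.0000 / 1849

0.0022 m/d


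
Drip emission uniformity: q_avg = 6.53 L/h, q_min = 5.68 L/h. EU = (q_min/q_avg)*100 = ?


EU = (q_min/q_avg)*100 = (5.68/6.53)*100 = 86.9832%

86.9832 %


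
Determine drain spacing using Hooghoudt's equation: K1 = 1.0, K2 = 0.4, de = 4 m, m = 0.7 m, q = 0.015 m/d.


S^2 = 8*K2*de*m/q + 4*K1*m^2/q
S^2 = 8*0.4*4*0.7/0.015 + 4*1.0*0.7^2/0.015
S = sqrt(728.0000)

26.9815 m


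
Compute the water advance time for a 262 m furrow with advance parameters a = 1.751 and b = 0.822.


t = (L/a)^(1/b)
t = (262/1.751)^(1/0.822)
t = 149.628784^(1/0.822)

442.5923 min


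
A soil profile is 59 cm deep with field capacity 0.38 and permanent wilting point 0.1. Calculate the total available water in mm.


AWC = (FC - PWP) * d * 10
AWC = (0.38 - 0.1) * 59 * 10
AWC = 0.2800 * 59 * 10

165.2000 mm


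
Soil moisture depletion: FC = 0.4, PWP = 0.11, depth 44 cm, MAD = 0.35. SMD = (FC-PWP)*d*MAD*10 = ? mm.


SMD = (FC - PWP) * d * MAD * 10
SMD = (0.4 - 0.11) * 44 * 0.35 * 10
SMD = 0.2900 * 44 * 0.35 * 10

44.6600 mm


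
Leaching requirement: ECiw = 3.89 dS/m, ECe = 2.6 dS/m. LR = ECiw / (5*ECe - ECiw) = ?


LR = ECiw / (5*ECe - ECiw)
LR = 3.89 / (5*2.6 - 3.89)
LR = 3.89 / 9.1100

0.4270


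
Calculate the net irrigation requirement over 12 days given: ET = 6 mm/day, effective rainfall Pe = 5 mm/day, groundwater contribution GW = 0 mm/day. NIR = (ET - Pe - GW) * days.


Daily deficit = ET - Pe - GW = 6 - 5 - 0 = 1 mm/day
NIR = 1 * 12 = 12 mm

12.0000 mm


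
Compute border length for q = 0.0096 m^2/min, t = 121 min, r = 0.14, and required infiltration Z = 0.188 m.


L = q*t/((1+r)*Z)
L = 0.0096*121/((1+0.14)*0.188)
L = 1.1616/0.21432

5.4199 m


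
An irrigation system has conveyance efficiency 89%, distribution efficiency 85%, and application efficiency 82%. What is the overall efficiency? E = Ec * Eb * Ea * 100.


Ec = 0.89, Eb = 0.85, Ea = 0.82
E = 0.89 * 0.85 * 0.82 * 100 = 62.0330%

62.0330 %


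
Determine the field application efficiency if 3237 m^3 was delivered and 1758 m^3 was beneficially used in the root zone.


Ea = V_root / V_field * 100 = 1758 / 3237 * 100 = 54.3095%

54.3095 %


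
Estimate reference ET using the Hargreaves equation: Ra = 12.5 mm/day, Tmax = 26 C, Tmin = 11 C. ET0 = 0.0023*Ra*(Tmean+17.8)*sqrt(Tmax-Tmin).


Tmean = (Tmax + Tmin)/2 = (26 + 11)/2 = 18.5
ET0 = 0.0023 * 12.5 * (18.5 + 17.8) * sqrt(26 - 11)
ET0 = 0.0023 * 12.5 * 36.3 * 3.872983

4.0419 mm/day


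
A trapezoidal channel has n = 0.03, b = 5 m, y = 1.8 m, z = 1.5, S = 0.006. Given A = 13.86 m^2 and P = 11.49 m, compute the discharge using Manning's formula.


R = A/P = 13.86/11.49 = 1.206266
Q = (1/0.03) * 13.86 * 1.206266^(2/3) * 0.006^0.5

40.5521 m^3/s


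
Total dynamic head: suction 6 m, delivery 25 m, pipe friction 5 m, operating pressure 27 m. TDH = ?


TDH = Hs + Hd + hf + Hp = 6 + 25 + 5 + 27 = 63

63 m


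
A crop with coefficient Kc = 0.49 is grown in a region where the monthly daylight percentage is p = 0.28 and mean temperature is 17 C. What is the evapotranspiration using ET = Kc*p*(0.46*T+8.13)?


ET = Kc * p * (0.46*T + 8.13)
ET = 0.49 * 0.28 * (0.46*17 + 8.13)
ET = 0.49 * 0.28 * 15.9500

2.1883 mm/day


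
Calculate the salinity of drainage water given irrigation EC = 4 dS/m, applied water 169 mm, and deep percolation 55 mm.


EC_dw = EC_iw * D_iw / D_dw
EC_dw = 4 * 169 / 55
EC_dw = 676 / 55

12.2909 dS/m


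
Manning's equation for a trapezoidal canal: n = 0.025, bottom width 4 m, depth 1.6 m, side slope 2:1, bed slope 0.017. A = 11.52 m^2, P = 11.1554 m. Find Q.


R = A/P = 11.52/11.1554 = 1.032684
Q = (1/0.025) * 11.52 * 1.032684^(2/3) * 0.017^0.5

61.3831 m^3/s


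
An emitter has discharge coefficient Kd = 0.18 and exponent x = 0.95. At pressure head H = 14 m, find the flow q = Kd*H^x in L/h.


q = Kd * H^x = 0.18 * 14^0.95 = 0.18 * 12.269352

2.2085 L/h


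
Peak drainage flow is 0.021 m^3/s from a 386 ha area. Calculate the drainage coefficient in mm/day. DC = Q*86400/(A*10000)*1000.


DC = Q * 86400 / (A * 10000) * 1000
DC = 0.021 * 86400 / (386 * 10000) * 1000
DC = 1814400.0000 / 3860000

0.4701 mm/day


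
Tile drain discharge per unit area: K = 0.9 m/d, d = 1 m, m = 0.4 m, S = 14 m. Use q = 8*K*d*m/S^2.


q = 8*K*d*m/S^2
q = 8*0.9*1*0.4/14^2
q = 2.8800 / 196

0.0147 m/d


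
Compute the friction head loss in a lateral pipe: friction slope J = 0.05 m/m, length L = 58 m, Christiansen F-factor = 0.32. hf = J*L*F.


hf = J * L * F = 0.05 * 58 * 0.32 = 0.9280 m

0.9280 m


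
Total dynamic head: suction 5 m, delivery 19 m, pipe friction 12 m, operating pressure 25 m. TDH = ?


TDH = Hs + Hd + hf + Hp = 5 + 19 + 12 + 25 = 61

61 m


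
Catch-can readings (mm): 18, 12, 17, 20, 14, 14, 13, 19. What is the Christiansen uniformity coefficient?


mean = 15.875000 mm
MAD = 2.625000 mm
CU = (1 - 2.625000/15.875000)*100

83.4646 %


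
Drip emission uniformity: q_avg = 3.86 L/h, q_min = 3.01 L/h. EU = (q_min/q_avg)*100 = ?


EU = (q_min/q_avg)*100 = (3.01/3.86)*100 = 77.9793%

77.9793 %


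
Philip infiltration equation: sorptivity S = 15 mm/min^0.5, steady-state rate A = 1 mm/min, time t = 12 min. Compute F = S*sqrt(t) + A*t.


F = S*sqrt(t) + A*t
F = 15*sqrt(12) + 1*12
F = 15*3.464102 + 12

63.9615 mm


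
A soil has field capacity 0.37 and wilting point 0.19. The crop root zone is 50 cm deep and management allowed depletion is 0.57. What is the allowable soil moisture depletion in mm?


SMD = (FC - PWP) * d * MAD * 10
SMD = (0.37 - 0.19) * 50 * 0.57 * 10
SMD = 0.1800 * 50 * 0.57 * 10

51.3000 mm


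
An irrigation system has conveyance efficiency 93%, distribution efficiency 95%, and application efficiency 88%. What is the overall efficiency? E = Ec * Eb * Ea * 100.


Ec = 0.93, Eb = 0.95, Ea = 0.88
E = 0.93 * 0.95 * 0.88 * 100 = 77.7480%

77.7480 %


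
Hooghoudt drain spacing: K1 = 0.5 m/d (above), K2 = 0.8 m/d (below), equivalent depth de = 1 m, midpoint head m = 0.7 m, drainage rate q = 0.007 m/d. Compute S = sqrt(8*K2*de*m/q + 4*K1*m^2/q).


S^2 = 8*K2*de*m/q + 4*K1*m^2/q
S^2 = 8*0.8*1*0.7/0.007 + 4*0.5*0.7^2/0.007
S = sqrt(780.0000)

27.9285 m


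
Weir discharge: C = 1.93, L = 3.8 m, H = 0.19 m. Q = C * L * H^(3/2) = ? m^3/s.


Q = C * L * H^(3/2) = 1.93 * 3.8 * 0.19^1.5 = 1.93 * 3.8 * 0.082819

0.6074 m^3/s


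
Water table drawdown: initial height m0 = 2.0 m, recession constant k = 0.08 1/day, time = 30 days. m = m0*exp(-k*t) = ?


m = m0 * exp(-k*t)
m = 2.0 * exp(-0.08 * 30)
m = 2.0 * exp(-2.4000)

0.1814 m


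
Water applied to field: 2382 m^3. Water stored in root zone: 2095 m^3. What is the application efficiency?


Ea = V_root / V_field * 100 = 2095 / 2382 * 100 = 87.9513%

87.9513 %


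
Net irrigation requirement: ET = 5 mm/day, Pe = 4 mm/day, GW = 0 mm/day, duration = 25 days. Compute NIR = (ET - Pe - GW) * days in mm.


Daily deficit = ET - Pe - GW = 5 - 4 - 0 = 1 mm/day
NIR = 1 * 25 = 25 mm

25.0000 mm


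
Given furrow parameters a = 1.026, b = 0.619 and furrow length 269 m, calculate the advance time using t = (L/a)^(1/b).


t = (L/a)^(1/b)
t = (269/1.026)^(1/0.619)
t = 262.183236^(1/0.619)

8077.5143 min


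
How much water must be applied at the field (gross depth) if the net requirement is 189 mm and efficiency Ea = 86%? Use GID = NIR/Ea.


Ea = 86% = 0.86
GID = NIR / Ea = 189 / 0.86 = 219.7674 mm

219.7674 mm


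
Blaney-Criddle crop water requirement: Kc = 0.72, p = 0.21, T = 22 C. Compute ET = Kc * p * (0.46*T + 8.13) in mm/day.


ET = Kc * p * (0.46*T + 8.13)
ET = 0.72 * 0.21 * (0.46*22 + 8.13)
ET = 0.72 * 0.21 * 18.2500

2.7594 mm/day


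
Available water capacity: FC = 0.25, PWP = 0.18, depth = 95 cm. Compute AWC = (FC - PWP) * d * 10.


AWC = (FC - PWP) * d * 10
AWC = (0.25 - 0.18) * 95 * 10
AWC = 0.0700 * 95 * 10

66.5000 mm


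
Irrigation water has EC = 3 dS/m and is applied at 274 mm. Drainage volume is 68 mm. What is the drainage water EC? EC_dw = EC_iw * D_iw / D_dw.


EC_dw = EC_iw * D_iw / D_dw
EC_dw = 3 * 274 / 68
EC_dw = 822 / 68

12.0882 dS/m


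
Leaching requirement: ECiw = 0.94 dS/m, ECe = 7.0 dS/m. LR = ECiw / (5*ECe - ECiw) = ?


LR = ECiw / (5*ECe - ECiw)
LR = 0.94 / (5*7.0 - 0.94)
LR = 0.94 / 34.0600

0.0276


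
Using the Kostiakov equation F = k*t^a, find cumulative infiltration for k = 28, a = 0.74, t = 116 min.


F = k * t^a = 28 * 116^0.74
F = 28 * 33.705355

943.7499 mm


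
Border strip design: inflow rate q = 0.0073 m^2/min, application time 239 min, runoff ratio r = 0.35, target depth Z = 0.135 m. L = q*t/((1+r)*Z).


L = q*t/((1+r)*Z)
L = 0.0073*239/((1+0.35)*0.135)
L = 1.7447/0.18225

9.5731 m


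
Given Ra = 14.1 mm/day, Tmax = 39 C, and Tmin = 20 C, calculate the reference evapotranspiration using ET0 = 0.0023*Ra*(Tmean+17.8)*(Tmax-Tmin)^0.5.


Tmean = (Tmax + Tmin)/2 = (39 + 20)/2 = 29.5
ET0 = 0.0023 * 14.1 * (29.5 + 17.8) * sqrt(39 - 20)
ET0 = 0.0023 * 14.1 * 47.3 * 4.358899

6.6863 mm/day


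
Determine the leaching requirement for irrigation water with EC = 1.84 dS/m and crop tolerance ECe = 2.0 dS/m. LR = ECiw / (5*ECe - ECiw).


LR = ECiw / (5*ECe - ECiw)
LR = 1.84 / (5*2.0 - 1.84)
LR = 1.84 / 8.1600

0.2255


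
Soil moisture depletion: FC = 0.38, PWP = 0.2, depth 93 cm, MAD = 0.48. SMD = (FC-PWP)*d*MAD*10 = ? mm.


SMD = (FC - PWP) * d * MAD * 10
SMD = (0.38 - 0.2) * 93 * 0.48 * 10
SMD = 0.1800 * 93 * 0.48 * 10

80.3520 mm


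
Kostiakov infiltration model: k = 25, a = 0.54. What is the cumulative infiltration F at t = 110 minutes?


F = k * t^a = 25 * 110^0.54
F = 25 * 12.657620

316.4405 mm


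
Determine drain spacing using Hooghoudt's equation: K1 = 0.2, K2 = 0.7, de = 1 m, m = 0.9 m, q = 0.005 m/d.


S^2 = 8*K2*de*m/q + 4*K1*m^2/q
S^2 = 8*0.7*1*0.9/0.005 + 4*0.2*0.9^2/0.005
S = sqrt(1137.6000)

33.7283 m


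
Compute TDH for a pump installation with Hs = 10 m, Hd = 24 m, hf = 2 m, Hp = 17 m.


TDH = Hs + Hd + hf + Hp = 10 + 24 + 2 + 17 = 53

53 m


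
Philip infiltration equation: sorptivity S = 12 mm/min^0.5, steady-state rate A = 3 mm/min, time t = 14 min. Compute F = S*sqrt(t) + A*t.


F = S*sqrt(t) + A*t
F = 12*sqrt(14) + 3*14
F = 12*3.741657 + 42

86.8999 mm
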